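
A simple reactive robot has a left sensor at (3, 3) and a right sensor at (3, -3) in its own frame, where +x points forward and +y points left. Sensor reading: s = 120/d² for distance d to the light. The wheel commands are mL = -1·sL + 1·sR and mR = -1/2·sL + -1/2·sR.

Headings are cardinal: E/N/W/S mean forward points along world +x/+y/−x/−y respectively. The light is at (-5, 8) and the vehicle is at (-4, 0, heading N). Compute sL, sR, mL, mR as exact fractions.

left sensor world pos  = (-7, 3); dL² = 29
right sensor world pos = (-1, 3); dR² = 41
sL = 120/29 = 120/29
sR = 120/41 = 120/41
mL = -1·sL + 1·sR = -1440/1189
mR = -1/2·sL + -1/2·sR = -4200/1189

120/29 120/41 -1440/1189 -4200/1189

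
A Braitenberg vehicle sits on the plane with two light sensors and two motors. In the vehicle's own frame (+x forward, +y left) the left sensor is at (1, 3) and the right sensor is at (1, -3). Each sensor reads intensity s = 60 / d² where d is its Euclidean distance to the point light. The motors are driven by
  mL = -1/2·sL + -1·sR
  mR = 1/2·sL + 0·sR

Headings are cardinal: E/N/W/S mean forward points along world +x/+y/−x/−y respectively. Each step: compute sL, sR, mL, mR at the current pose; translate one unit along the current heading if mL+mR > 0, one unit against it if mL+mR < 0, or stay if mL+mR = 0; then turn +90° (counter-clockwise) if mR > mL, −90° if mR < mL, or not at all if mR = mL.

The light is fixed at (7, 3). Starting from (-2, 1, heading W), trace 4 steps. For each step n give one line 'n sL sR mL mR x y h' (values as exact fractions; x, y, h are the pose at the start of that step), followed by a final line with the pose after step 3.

0 12/25 60/101 -2106/2525 6/25 -2 1 W
1 30/17 6/13 -297/221 15/17 -1 1 S
2 60/53 12/13 -1026/689 30/53 -1 2 E
3 5/12 5/3 -15/8 5/24 -2 2 N
final -2 1 W

n=0: pose=(-2,1,W); sL=12/25, sR=60/101; mL=-2106/2525, mR=6/25; mL+mR=-60/101 → advance -1; mR−mL=2712/2525 → turn +1·90°
n=1: pose=(-1,1,S); sL=30/17, sR=6/13; mL=-297/221, mR=15/17; mL+mR=-6/13 → advance -1; mR−mL=492/221 → turn +1·90°
n=2: pose=(-1,2,E); sL=60/53, sR=12/13; mL=-1026/689, mR=30/53; mL+mR=-12/13 → advance -1; mR−mL=1416/689 → turn +1·90°
n=3: pose=(-2,2,N); sL=5/12, sR=5/3; mL=-15/8, mR=5/24; mL+mR=-5/3 → advance -1; mR−mL=25/12 → turn +1·90°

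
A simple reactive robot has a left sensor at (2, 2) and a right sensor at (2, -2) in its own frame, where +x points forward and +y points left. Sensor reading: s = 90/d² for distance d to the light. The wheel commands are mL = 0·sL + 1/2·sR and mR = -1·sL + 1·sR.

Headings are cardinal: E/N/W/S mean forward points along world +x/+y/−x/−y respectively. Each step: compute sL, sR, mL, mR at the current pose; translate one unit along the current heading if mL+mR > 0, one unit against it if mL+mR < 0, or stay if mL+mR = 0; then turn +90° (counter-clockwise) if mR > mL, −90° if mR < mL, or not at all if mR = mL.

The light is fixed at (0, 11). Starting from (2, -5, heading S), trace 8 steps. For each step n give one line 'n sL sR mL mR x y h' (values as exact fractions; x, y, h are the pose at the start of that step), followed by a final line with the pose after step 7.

0 9/34 5/18 5/36 2/153 2 -5 S
1 90/361 2/5 1/5 272/1805 2 -6 W
2 45/113 5/13 5/26 -20/1469 1 -6 N
3 18/41 10/37 5/37 -256/1517 1 -5 E
4 45/164 45/164 45/328 0 0 -5 S
5 18/73 90/229 45/229 2448/16717 0 -6 W
6 5/13 45/113 45/226 20/1469 -1 -6 N
7 90/197 18/65 9/65 -2304/12805 -1 -5 E
final -2 -5 S

n=0: pose=(2,-5,S); sL=9/34, sR=5/18; mL=5/36, mR=2/153; mL+mR=31/204 → advance +1; mR−mL=-77/612 → turn -1·90°
n=1: pose=(2,-6,W); sL=90/361, sR=2/5; mL=1/5, mR=272/1805; mL+mR=633/1805 → advance +1; mR−mL=-89/1805 → turn -1·90°
n=2: pose=(1,-6,N); sL=45/113, sR=5/13; mL=5/26, mR=-20/1469; mL+mR=525/2938 → advance +1; mR−mL=-605/2938 → turn -1·90°
n=3: pose=(1,-5,E); sL=18/41, sR=10/37; mL=5/37, mR=-256/1517; mL+mR=-51/1517 → advance -1; mR−mL=-461/1517 → turn -1·90°
n=4: pose=(0,-5,S); sL=45/164, sR=45/164; mL=45/328, mR=0; mL+mR=45/328 → advance +1; mR−mL=-45/328 → turn -1·90°
n=5: pose=(0,-6,W); sL=18/73, sR=90/229; mL=45/229, mR=2448/16717; mL+mR=5733/16717 → advance +1; mR−mL=-837/16717 → turn -1·90°
n=6: pose=(-1,-6,N); sL=5/13, sR=45/113; mL=45/226, mR=20/1469; mL+mR=625/2938 → advance +1; mR−mL=-545/2938 → turn -1·90°
n=7: pose=(-1,-5,E); sL=90/197, sR=18/65; mL=9/65, mR=-2304/12805; mL+mR=-531/12805 → advance -1; mR−mL=-4077/12805 → turn -1·90°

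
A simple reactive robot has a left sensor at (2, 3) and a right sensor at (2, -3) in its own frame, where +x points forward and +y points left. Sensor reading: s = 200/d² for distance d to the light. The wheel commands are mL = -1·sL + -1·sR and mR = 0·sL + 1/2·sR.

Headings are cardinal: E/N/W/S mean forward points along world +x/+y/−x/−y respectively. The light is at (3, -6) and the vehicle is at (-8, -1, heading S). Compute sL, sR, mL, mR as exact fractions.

left sensor world pos  = (-5, -3); dL² = 73
right sensor world pos = (-11, -3); dR² = 205
sL = 200/73 = 200/73
sR = 200/205 = 40/41
mL = -1·sL + -1·sR = -11120/2993
mR = 0·sL + 1/2·sR = 20/41

200/73 40/41 -11120/2993 20/41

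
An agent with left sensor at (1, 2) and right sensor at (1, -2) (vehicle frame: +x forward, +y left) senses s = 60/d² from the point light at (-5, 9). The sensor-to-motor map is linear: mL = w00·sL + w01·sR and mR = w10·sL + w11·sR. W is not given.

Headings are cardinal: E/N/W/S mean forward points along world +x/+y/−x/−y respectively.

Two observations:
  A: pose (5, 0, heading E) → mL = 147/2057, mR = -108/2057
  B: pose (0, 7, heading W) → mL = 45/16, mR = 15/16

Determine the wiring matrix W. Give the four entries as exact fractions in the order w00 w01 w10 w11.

-1/2 1 -1/2 1/2

obs A: pose=(5,0,E) → sL=6/17, sR=30/121, mL=147/2057, mR=-108/2057
obs B: pose=(0,7,W) → sL=15/8, sR=15/4, mL=45/16, mR=15/16
sensor matrix S = [[6/17, 30/121], [15/8, 15/4]]; det S = 7065/8228
solve [mL_A; mL_B] = S·[w00; w01] and [mR_A; mR_B] = S·[w10; w11]:
  w00 = -1/2, w01 = 1, w10 = -1/2, w11 = 1/2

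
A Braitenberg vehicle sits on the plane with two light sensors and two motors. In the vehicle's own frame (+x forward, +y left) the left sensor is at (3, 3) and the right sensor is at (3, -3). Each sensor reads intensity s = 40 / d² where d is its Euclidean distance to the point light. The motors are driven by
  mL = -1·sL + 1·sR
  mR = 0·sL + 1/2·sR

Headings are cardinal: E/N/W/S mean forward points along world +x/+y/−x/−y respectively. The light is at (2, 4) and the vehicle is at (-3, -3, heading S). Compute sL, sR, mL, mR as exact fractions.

5/13 10/41 -75/533 5/41

left sensor world pos  = (0, -6); dL² = 104
right sensor world pos = (-6, -6); dR² = 164
sL = 40/104 = 5/13
sR = 40/164 = 10/41
mL = -1·sL + 1·sR = -75/533
mR = 0·sL + 1/2·sR = 5/41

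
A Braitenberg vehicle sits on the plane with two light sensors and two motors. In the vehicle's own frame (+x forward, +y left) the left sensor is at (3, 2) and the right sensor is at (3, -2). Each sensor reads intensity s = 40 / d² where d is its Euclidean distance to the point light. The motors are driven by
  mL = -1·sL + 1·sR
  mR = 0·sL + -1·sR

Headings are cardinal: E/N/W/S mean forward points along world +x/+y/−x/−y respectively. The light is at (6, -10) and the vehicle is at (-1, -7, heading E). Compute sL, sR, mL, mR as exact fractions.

40/41 40/17 960/697 -40/17

left sensor world pos  = (2, -5); dL² = 41
right sensor world pos = (2, -9); dR² = 17
sL = 40/41 = 40/41
sR = 40/17 = 40/17
mL = -1·sL + 1·sR = 960/697
mR = 0·sL + -1·sR = -40/17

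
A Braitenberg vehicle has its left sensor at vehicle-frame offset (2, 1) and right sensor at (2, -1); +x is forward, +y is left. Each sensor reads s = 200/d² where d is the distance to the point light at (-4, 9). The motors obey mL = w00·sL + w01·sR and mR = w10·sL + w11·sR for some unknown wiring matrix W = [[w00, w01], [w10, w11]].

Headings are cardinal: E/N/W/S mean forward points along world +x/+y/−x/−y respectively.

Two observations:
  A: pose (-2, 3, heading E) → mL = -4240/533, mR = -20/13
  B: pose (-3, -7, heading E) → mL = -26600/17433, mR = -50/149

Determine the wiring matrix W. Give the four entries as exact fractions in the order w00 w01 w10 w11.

-1 -1 0 -1/2

obs A: pose=(-2,3,E) → sL=200/41, sR=40/13, mL=-4240/533, mR=-20/13
obs B: pose=(-3,-7,E) → sL=100/117, sR=100/149, mL=-26600/17433, mR=-50/149
sensor matrix S = [[200/41, 40/13], [100/117, 100/149]]; det S = 5984000/9291789
solve [mL_A; mL_B] = S·[w00; w01] and [mR_A; mR_B] = S·[w10; w11]:
  w00 = -1, w01 = -1, w10 = 0, w11 = -1/2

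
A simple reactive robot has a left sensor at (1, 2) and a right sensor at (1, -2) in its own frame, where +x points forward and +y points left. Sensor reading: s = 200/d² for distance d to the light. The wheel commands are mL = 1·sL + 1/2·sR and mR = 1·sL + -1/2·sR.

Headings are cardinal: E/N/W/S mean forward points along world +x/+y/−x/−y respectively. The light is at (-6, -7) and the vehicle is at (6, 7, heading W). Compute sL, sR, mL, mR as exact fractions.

left sensor world pos  = (5, 5); dL² = 265
right sensor world pos = (5, 9); dR² = 377
sL = 200/265 = 40/53
sR = 200/377 = 200/377
mL = 1·sL + 1/2·sR = 20380/19981
mR = 1·sL + -1/2·sR = 9780/19981

40/53 200/377 20380/19981 9780/19981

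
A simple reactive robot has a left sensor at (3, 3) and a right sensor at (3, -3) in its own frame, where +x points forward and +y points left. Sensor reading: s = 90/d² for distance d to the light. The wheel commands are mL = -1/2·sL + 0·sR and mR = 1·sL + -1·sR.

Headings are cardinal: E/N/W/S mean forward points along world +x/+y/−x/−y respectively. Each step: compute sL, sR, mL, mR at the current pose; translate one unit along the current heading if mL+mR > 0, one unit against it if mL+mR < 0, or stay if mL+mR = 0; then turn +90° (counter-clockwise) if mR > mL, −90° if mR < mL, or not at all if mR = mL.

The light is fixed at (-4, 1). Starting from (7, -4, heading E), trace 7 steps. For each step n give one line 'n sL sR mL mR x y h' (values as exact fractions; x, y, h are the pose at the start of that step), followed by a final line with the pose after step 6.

0 9/20 9/26 -9/40 27/260 7 -4 E
1 90/53 90/173 -45/53 10800/9169 6 -4 N
2 45/49 9/5 -45/98 -216/245 6 -3 W
3 18/13 90/197 -9/13 2376/2561 7 -3 N
4 9/10 45/32 -9/20 -81/160 7 -2 W
5 10/9 2/5 -5/9 32/45 8 -2 N
6 45/53 45/41 -45/106 -540/2173 8 -1 W
final 9 -1 S

n=0: pose=(7,-4,E); sL=9/20, sR=9/26; mL=-9/40, mR=27/260; mL+mR=-63/520 → advance -1; mR−mL=171/520 → turn +1·90°
n=1: pose=(6,-4,N); sL=90/53, sR=90/173; mL=-45/53, mR=10800/9169; mL+mR=3015/9169 → advance +1; mR−mL=18585/9169 → turn +1·90°
n=2: pose=(6,-3,W); sL=45/49, sR=9/5; mL=-45/98, mR=-216/245; mL+mR=-657/490 → advance -1; mR−mL=-207/490 → turn -1·90°
n=3: pose=(7,-3,N); sL=18/13, sR=90/197; mL=-9/13, mR=2376/2561; mL+mR=603/2561 → advance +1; mR−mL=4149/2561 → turn +1·90°
n=4: pose=(7,-2,W); sL=9/10, sR=45/32; mL=-9/20, mR=-81/160; mL+mR=-153/160 → advance -1; mR−mL=-9/160 → turn -1·90°
n=5: pose=(8,-2,N); sL=10/9, sR=2/5; mL=-5/9, mR=32/45; mL+mR=7/45 → advance +1; mR−mL=19/15 → turn +1·90°
n=6: pose=(8,-1,W); sL=45/53, sR=45/41; mL=-45/106, mR=-540/2173; mL+mR=-2925/4346 → advance -1; mR−mL=765/4346 → turn +1·90°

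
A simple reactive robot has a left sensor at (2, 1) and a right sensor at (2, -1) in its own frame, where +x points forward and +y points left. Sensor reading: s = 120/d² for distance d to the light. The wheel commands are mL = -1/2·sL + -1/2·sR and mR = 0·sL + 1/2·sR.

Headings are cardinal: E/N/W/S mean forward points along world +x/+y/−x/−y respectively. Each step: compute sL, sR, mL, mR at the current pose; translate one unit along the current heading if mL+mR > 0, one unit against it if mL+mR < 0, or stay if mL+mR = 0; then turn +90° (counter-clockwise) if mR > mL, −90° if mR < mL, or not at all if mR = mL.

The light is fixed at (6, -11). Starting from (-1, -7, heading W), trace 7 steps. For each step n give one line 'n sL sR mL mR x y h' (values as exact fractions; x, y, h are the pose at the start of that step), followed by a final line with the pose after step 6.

n=0: pose=(-1,-7,W); sL=4/3, sR=60/53; mL=-196/159, mR=30/53; mL+mR=-2/3 → advance -1; mR−mL=286/159 → turn +1·90°
n=1: pose=(0,-7,S); sL=120/29, sR=120/53; mL=-4920/1537, mR=60/53; mL+mR=-60/29 → advance -1; mR−mL=6660/1537 → turn +1·90°
n=2: pose=(0,-6,E); sL=30/13, sR=15/4; mL=-315/104, mR=15/8; mL+mR=-15/13 → advance -1; mR−mL=255/52 → turn +1·90°
n=3: pose=(-1,-6,N); sL=120/113, sR=24/17; mL=-2376/1921, mR=12/17; mL+mR=-60/113 → advance -1; mR−mL=3732/1921 → turn +1·90°
n=4: pose=(-1,-7,W); sL=4/3, sR=60/53; mL=-196/159, mR=30/53; mL+mR=-2/3 → advance -1; mR−mL=286/159 → turn +1·90°
n=5: pose=(0,-7,S); sL=120/29, sR=120/53; mL=-4920/1537, mR=60/53; mL+mR=-60/29 → advance -1; mR−mL=6660/1537 → turn +1·90°
n=6: pose=(0,-6,E); sL=30/13, sR=15/4; mL=-315/104, mR=15/8; mL+mR=-15/13 → advance -1; mR−mL=255/52 → turn +1·90°

0 4/3 60/53 -196/159 30/53 -1 -7 W
1 120/29 120/53 -4920/1537 60/53 0 -7 S
2 30/13 15/4 -315/104 15/8 0 -6 E
3 120/113 24/17 -2376/1921 12/17 -1 -6 N
4 4/3 60/53 -196/159 30/53 -1 -7 W
5 120/29 120/53 -4920/1537 60/53 0 -7 S
6 30/13 15/4 -315/104 15/8 0 -6 E
final -1 -6 N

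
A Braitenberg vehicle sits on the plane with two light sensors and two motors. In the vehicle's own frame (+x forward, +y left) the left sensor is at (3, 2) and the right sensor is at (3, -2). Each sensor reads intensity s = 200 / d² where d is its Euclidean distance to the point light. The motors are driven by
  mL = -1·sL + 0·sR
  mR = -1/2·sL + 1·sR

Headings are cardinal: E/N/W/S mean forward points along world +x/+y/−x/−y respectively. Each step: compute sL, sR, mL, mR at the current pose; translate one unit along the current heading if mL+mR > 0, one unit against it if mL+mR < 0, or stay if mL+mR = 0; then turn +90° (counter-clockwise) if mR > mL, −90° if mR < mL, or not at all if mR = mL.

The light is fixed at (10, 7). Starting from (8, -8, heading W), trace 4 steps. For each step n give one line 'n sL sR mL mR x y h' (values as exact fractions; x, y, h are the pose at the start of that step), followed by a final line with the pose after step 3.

n=0: pose=(8,-8,W); sL=100/157, sR=100/97; mL=-100/157, mR=10850/15229; mL+mR=1150/15229 → advance +1; mR−mL=20550/15229 → turn +1·90°
n=1: pose=(7,-8,S); sL=8/13, sR=200/349; mL=-8/13, mR=1204/4537; mL+mR=-1588/4537 → advance -1; mR−mL=3996/4537 → turn +1·90°
n=2: pose=(7,-7,E); sL=25/18, sR=25/32; mL=-25/18, mR=25/288; mL+mR=-125/96 → advance -1; mR−mL=425/288 → turn +1·90°
n=3: pose=(6,-7,N); sL=200/157, sR=8/5; mL=-200/157, mR=756/785; mL+mR=-244/785 → advance -1; mR−mL=1756/785 → turn +1·90°

0 100/157 100/97 -100/157 10850/15229 8 -8 W
1 8/13 200/349 -8/13 1204/4537 7 -8 S
2 25/18 25/32 -25/18 25/288 7 -7 E
3 200/157 8/5 -200/157 756/785 6 -7 N
final 6 -8 W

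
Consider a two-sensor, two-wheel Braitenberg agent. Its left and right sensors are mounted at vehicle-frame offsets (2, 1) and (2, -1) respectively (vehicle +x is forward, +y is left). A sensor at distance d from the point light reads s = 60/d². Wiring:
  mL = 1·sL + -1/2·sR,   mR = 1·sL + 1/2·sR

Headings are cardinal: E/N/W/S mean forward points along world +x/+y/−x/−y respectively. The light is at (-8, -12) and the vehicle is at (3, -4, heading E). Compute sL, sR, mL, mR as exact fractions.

left sensor world pos  = (5, -3); dL² = 250
right sensor world pos = (5, -5); dR² = 218
sL = 60/250 = 6/25
sR = 60/218 = 30/109
mL = 1·sL + -1/2·sR = 279/2725
mR = 1·sL + 1/2·sR = 1029/2725

6/25 30/109 279/2725 1029/2725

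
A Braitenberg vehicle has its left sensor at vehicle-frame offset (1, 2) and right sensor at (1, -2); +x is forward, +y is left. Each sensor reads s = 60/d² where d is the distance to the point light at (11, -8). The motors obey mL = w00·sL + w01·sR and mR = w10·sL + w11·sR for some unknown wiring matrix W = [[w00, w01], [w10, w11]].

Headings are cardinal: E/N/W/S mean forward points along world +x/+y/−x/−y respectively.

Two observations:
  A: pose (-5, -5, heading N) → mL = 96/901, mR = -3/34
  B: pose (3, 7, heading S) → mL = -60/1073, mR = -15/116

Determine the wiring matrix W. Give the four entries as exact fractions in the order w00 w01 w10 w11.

-1 1 -1/2 0

obs A: pose=(-5,-5,N) → sL=3/17, sR=15/53, mL=96/901, mR=-3/34
obs B: pose=(3,7,S) → sL=15/58, sR=15/74, mL=-60/1073, mR=-15/116
sensor matrix S = [[3/17, 15/53], [15/58, 15/74]]; det S = -36180/966773
solve [mL_A; mL_B] = S·[w00; w01] and [mR_A; mR_B] = S·[w10; w11]:
  w00 = -1, w01 = 1, w10 = -1/2, w11 = 0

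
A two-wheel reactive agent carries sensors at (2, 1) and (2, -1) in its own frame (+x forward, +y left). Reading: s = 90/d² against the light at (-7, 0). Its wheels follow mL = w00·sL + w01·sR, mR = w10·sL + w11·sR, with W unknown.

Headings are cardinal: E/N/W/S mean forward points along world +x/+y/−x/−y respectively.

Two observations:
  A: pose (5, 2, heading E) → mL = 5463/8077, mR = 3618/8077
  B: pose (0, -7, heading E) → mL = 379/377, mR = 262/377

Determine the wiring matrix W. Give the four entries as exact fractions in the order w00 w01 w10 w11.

obs A: pose=(5,2,E) → sL=18/41, sR=90/197, mL=5463/8077, mR=3618/8077
obs B: pose=(0,-7,E) → sL=10/13, sR=18/29, mL=379/377, mR=262/377
sensor matrix S = [[18/41, 90/197], [10/13, 18/29]]; det S = -240336/3045029
solve [mL_A; mL_B] = S·[w00; w01] and [mR_A; mR_B] = S·[w10; w11]:
  w00 = 1/2, w01 = 1, w10 = 1/2, w11 = 1/2

1/2 1 1/2 1/2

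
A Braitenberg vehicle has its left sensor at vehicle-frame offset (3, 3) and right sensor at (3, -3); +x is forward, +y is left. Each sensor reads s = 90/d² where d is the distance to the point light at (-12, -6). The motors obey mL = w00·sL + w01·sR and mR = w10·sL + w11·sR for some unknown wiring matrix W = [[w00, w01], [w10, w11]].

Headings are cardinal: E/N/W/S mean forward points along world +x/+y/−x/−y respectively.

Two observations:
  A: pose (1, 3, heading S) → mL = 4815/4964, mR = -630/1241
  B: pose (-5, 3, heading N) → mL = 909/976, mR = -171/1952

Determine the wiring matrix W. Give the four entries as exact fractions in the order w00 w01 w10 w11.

obs A: pose=(1,3,S) → sL=45/146, sR=45/68, mL=4815/4964, mR=-630/1241
obs B: pose=(-5,3,N) → sL=9/16, sR=45/122, mL=909/976, mR=-171/1952
sensor matrix S = [[45/146, 45/68], [9/16, 45/122]]; det S = -1252665/4844864
solve [mL_A; mL_B] = S·[w00; w01] and [mR_A; mR_B] = S·[w10; w11]:
  w00 = 1, w01 = 1, w10 = 1/2, w11 = -1

1 1 1/2 -1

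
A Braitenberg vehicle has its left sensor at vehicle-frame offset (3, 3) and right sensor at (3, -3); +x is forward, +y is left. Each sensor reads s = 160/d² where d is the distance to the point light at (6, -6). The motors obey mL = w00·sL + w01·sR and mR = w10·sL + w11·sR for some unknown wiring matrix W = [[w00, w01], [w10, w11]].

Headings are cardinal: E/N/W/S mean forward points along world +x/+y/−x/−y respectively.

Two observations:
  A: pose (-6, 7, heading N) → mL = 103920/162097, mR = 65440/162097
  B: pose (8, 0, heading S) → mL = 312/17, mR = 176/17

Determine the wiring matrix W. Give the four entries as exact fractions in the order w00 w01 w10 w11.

obs A: pose=(-6,7,N) → sL=160/481, sR=160/337, mL=103920/162097, mR=65440/162097
obs B: pose=(8,0,S) → sL=80/17, sR=16, mL=312/17, mR=176/17
sensor matrix S = [[160/481, 160/337], [80/17, 16]]; det S = 8509440/2755649
solve [mL_A; mL_B] = S·[w00; w01] and [mR_A; mR_B] = S·[w10; w11]:
  w00 = 1/2, w01 = 1, w10 = 1/2, w11 = 1/2

1/2 1 1/2 1/2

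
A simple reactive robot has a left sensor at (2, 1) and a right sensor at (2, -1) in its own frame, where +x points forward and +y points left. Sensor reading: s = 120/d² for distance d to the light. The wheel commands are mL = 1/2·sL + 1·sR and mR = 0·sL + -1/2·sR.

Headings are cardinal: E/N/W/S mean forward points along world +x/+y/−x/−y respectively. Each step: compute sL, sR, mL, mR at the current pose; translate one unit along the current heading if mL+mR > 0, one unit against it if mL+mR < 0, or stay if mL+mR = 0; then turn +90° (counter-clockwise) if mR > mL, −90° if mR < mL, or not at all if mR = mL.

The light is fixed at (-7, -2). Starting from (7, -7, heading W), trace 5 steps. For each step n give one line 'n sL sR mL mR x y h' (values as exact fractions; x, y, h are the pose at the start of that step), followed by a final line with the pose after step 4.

n=0: pose=(7,-7,W); sL=2/3, sR=3/4; mL=13/12, mR=-3/8; mL+mR=17/24 → advance +1; mR−mL=-35/24 → turn -1·90°
n=1: pose=(6,-7,N); sL=40/51, sR=24/41; mL=2044/2091, mR=-12/41; mL+mR=1432/2091 → advance +1; mR−mL=-2656/2091 → turn -1·90°
n=2: pose=(6,-6,E); sL=20/39, sR=12/25; mL=718/975, mR=-6/25; mL+mR=484/975 → advance +1; mR−mL=-952/975 → turn -1·90°
n=3: pose=(7,-6,S); sL=40/87, sR=24/41; mL=2908/3567, mR=-12/41; mL+mR=1864/3567 → advance +1; mR−mL=-3952/3567 → turn -1·90°
n=4: pose=(7,-7,W); sL=2/3, sR=3/4; mL=13/12, mR=-3/8; mL+mR=17/24 → advance +1; mR−mL=-35/24 → turn -1·90°

0 2/3 3/4 13/12 -3/8 7 -7 W
1 40/51 24/41 2044/2091 -12/41 6 -7 N
2 20/39 12/25 718/975 -6/25 6 -6 E
3 40/87 24/41 2908/3567 -12/41 7 -6 S
4 2/3 3/4 13/12 -3/8 7 -7 W
final 6 -7 N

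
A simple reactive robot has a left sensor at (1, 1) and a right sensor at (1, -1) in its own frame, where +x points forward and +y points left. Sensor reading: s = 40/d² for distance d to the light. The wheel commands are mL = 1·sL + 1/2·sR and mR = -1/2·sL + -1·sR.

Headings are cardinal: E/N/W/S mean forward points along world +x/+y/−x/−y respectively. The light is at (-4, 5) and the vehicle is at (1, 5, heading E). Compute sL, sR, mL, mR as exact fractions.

left sensor world pos  = (2, 6); dL² = 37
right sensor world pos = (2, 4); dR² = 37
sL = 40/37 = 40/37
sR = 40/37 = 40/37
mL = 1·sL + 1/2·sR = 60/37
mR = -1/2·sL + -1·sR = -60/37

40/37 40/37 60/37 -60/37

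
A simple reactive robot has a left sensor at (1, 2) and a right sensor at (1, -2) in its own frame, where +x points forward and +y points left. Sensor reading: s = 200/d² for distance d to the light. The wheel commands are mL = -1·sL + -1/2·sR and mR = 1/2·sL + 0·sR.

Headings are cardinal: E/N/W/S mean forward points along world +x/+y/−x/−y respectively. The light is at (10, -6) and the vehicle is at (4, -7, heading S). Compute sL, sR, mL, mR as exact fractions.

left sensor world pos  = (6, -8); dL² = 20
right sensor world pos = (2, -8); dR² = 68
sL = 200/20 = 10
sR = 200/68 = 50/17
mL = -1·sL + -1/2·sR = -195/17
mR = 1/2·sL + 0·sR = 5

10 50/17 -195/17 5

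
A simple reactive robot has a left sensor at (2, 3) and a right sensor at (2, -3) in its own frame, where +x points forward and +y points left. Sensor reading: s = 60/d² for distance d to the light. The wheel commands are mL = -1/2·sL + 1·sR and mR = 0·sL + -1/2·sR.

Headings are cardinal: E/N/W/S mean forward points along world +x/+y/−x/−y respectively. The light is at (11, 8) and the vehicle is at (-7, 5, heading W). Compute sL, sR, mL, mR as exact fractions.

15/109 3/20 177/2180 -3/40

left sensor world pos  = (-9, 2); dL² = 436
right sensor world pos = (-9, 8); dR² = 400
sL = 60/436 = 15/109
sR = 60/400 = 3/20
mL = -1/2·sL + 1·sR = 177/2180
mR = 0·sL + -1/2·sR = -3/40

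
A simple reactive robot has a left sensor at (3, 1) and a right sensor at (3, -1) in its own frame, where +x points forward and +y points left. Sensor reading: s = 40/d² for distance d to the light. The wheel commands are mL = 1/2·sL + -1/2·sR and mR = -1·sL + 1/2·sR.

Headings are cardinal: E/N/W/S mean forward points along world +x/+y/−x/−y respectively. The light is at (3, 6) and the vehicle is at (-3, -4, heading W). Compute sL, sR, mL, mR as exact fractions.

20/101 20/81 -200/8181 -610/8181

left sensor world pos  = (-6, -5); dL² = 202
right sensor world pos = (-6, -3); dR² = 162
sL = 40/202 = 20/101
sR = 40/162 = 20/81
mL = 1/2·sL + -1/2·sR = -200/8181
mR = -1·sL + 1/2·sR = -610/8181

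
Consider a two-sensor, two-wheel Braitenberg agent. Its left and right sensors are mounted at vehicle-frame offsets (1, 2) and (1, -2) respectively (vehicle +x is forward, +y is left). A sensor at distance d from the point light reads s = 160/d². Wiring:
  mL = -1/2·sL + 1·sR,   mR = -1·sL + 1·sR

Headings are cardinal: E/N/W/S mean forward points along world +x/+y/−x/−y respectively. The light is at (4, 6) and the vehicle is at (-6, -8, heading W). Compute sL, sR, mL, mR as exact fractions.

160/377 32/53 7824/19981 3584/19981

left sensor world pos  = (-7, -10); dL² = 377
right sensor world pos = (-7, -6); dR² = 265
sL = 160/377 = 160/377
sR = 160/265 = 32/53
mL = -1/2·sL + 1·sR = 7824/19981
mR = -1·sL + 1·sR = 3584/19981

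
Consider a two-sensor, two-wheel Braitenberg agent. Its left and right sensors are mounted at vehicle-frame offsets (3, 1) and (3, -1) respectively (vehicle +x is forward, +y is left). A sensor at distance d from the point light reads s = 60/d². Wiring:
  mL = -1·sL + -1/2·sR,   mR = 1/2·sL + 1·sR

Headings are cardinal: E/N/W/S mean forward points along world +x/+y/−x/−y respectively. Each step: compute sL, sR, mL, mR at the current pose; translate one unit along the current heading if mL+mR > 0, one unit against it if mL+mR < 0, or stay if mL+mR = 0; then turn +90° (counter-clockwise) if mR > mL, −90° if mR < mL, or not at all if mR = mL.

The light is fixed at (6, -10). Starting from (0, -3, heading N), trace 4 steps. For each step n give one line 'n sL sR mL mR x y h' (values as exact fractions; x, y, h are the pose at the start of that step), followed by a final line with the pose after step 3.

n=0: pose=(0,-3,N); sL=60/149, sR=12/25; mL=-2394/3725, mR=2538/3725; mL+mR=144/3725 → advance +1; mR−mL=4932/3725 → turn +1·90°
n=1: pose=(0,-2,W); sL=6/13, sR=10/27; mL=-227/351, mR=211/351; mL+mR=-16/351 → advance -1; mR−mL=146/117 → turn +1·90°
n=2: pose=(1,-2,S); sL=60/41, sR=60/61; mL=-4890/2501, mR=4290/2501; mL+mR=-600/2501 → advance -1; mR−mL=9180/2501 → turn +1·90°
n=3: pose=(1,-1,E); sL=15/26, sR=15/17; mL=-225/221, mR=1035/884; mL+mR=135/884 → advance +1; mR−mL=1935/884 → turn +1·90°

0 60/149 12/25 -2394/3725 2538/3725 0 -3 N
1 6/13 10/27 -227/351 211/351 0 -2 W
2 60/41 60/61 -4890/2501 4290/2501 1 -2 S
3 15/26 15/17 -225/221 1035/884 1 -1 E
final 2 -1 N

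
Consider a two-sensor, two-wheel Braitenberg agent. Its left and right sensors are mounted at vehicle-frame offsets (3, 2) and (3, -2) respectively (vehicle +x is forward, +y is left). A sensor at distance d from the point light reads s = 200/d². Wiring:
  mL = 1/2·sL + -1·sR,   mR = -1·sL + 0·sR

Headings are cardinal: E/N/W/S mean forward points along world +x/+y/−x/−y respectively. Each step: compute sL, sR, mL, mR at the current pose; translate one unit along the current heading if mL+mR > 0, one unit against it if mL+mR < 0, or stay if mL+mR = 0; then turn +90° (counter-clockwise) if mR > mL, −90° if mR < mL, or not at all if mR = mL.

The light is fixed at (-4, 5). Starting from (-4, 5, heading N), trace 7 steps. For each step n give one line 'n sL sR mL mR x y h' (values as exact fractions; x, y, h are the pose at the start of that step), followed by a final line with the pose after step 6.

n=0: pose=(-4,5,N); sL=200/13, sR=200/13; mL=-100/13, mR=-200/13; mL+mR=-300/13 → advance -1; mR−mL=-100/13 → turn -1·90°
n=1: pose=(-4,4,E); sL=20, sR=100/9; mL=-10/9, mR=-20; mL+mR=-190/9 → advance -1; mR−mL=-170/9 → turn -1·90°
n=2: pose=(-5,4,S); sL=200/17, sR=8; mL=-36/17, mR=-200/17; mL+mR=-236/17 → advance -1; mR−mL=-164/17 → turn -1·90°
n=3: pose=(-5,5,W); sL=10, sR=10; mL=-5, mR=-10; mL+mR=-15 → advance -1; mR−mL=-5 → turn -1·90°
n=4: pose=(-4,5,N); sL=200/13, sR=200/13; mL=-100/13, mR=-200/13; mL+mR=-300/13 → advance -1; mR−mL=-100/13 → turn -1·90°
n=5: pose=(-4,4,E); sL=20, sR=100/9; mL=-10/9, mR=-20; mL+mR=-190/9 → advance -1; mR−mL=-170/9 → turn -1·90°
n=6: pose=(-5,4,S); sL=200/17, sR=8; mL=-36/17, mR=-200/17; mL+mR=-236/17 → advance -1; mR−mL=-164/17 → turn -1·90°

0 200/13 200/13 -100/13 -200/13 -4 5 N
1 20 100/9 -10/9 -20 -4 4 E
2 200/17 8 -36/17 -200/17 -5 4 S
3 10 10 -5 -10 -5 5 W
4 200/13 200/13 -100/13 -200/13 -4 5 N
5 20 100/9 -10/9 -20 -4 4 E
6 200/17 8 -36/17 -200/17 -5 4 S
final -5 5 W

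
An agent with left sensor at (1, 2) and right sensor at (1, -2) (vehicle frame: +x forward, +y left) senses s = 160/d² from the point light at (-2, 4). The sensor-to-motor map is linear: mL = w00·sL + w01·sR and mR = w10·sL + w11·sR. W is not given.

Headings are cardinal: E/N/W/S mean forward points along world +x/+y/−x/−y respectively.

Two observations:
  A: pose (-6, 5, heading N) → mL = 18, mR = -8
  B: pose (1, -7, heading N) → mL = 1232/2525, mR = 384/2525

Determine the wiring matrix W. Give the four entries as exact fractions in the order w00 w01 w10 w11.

obs A: pose=(-6,5,N) → sL=4, sR=20, mL=18, mR=-8
obs B: pose=(1,-7,N) → sL=160/101, sR=32/25, mL=1232/2525, mR=384/2525
sensor matrix S = [[4, 20], [160/101, 32/25]]; det S = -67072/2525
solve [mL_A; mL_B] = S·[w00; w01] and [mR_A; mR_B] = S·[w10; w11]:
  w00 = -1/2, w01 = 1, w10 = 1/2, w11 = -1/2

-1/2 1 1/2 -1/2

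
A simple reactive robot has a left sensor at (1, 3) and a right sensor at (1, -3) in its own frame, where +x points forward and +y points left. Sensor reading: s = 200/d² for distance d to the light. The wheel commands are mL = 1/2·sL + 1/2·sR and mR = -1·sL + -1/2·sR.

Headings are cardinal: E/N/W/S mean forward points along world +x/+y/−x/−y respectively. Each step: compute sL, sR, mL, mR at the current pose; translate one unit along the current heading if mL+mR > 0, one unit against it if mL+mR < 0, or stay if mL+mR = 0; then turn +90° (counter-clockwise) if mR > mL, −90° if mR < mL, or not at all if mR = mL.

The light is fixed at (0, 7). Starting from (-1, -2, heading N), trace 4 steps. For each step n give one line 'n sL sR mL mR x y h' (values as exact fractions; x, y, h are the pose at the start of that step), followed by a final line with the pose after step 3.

n=0: pose=(-1,-2,N); sL=5/2, sR=50/17; mL=185/68, mR=-135/34; mL+mR=-5/4 → advance -1; mR−mL=-455/68 → turn -1·90°
n=1: pose=(-1,-3,E); sL=200/49, sR=200/169; mL=21800/8281, mR=-38700/8281; mL+mR=-100/49 → advance -1; mR−mL=-60500/8281 → turn -1·90°
n=2: pose=(-2,-3,S); sL=100/61, sR=100/73; mL=6700/4453, mR=-10350/4453; mL+mR=-50/61 → advance -1; mR−mL=-17050/4453 → turn -1·90°
n=3: pose=(-2,-2,W); sL=200/153, sR=40/9; mL=440/153, mR=-60/17; mL+mR=-100/153 → advance -1; mR−mL=-980/153 → turn -1·90°

0 5/2 50/17 185/68 -135/34 -1 -2 N
1 200/49 200/169 21800/8281 -38700/8281 -1 -3 E
2 100/61 100/73 6700/4453 -10350/4453 -2 -3 S
3 200/153 40/9 440/153 -60/17 -2 -2 W
final -1 -2 N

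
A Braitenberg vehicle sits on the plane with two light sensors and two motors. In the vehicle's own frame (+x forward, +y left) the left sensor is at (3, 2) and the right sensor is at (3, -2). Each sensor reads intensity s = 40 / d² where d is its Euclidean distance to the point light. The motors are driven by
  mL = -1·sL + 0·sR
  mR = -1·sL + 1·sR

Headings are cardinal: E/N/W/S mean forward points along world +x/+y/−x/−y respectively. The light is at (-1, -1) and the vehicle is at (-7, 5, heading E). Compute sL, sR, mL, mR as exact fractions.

left sensor world pos  = (-4, 7); dL² = 73
right sensor world pos = (-4, 3); dR² = 25
sL = 40/73 = 40/73
sR = 40/25 = 8/5
mL = -1·sL + 0·sR = -40/73
mR = -1·sL + 1·sR = 384/365

40/73 8/5 -40/73 384/365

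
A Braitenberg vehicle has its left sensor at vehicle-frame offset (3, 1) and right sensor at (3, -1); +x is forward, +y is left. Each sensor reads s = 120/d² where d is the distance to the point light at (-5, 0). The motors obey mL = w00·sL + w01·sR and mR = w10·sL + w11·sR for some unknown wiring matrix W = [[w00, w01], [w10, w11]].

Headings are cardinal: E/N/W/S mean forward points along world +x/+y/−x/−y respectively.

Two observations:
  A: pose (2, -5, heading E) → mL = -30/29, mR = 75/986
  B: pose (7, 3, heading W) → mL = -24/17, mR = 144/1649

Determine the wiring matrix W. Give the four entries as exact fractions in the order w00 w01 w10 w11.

obs A: pose=(2,-5,E) → sL=30/29, sR=15/17, mL=-30/29, mR=75/986
obs B: pose=(7,3,W) → sL=24/17, sR=120/97, mL=-24/17, mR=144/1649
sensor matrix S = [[30/29, 15/17], [24/17, 120/97]]; det S = 27720/812957
solve [mL_A; mL_B] = S·[w00; w01] and [mR_A; mR_B] = S·[w10; w11]:
  w00 = -1, w01 = 0, w10 = 1/2, w11 = -1/2

-1 0 1/2 -1/2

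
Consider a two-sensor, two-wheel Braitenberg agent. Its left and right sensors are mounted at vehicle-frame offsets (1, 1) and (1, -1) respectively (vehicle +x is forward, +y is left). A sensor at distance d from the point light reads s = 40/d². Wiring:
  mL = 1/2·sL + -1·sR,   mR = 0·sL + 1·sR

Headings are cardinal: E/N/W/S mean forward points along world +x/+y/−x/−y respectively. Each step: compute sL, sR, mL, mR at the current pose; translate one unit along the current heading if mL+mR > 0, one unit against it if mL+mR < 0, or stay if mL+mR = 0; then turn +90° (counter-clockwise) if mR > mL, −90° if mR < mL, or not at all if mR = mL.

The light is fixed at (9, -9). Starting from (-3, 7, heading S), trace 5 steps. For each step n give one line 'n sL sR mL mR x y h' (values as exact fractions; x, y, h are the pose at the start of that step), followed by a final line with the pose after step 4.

n=0: pose=(-3,7,S); sL=20/173, sR=20/197; mL=-1490/34081, mR=20/197; mL+mR=10/173 → advance +1; mR−mL=4950/34081 → turn +1·90°
n=1: pose=(-3,6,E); sL=40/377, sR=40/317; mL=-8740/119509, mR=40/317; mL+mR=20/377 → advance +1; mR−mL=23820/119509 → turn +1·90°
n=2: pose=(-2,6,N); sL=1/10, sR=10/89; mL=-111/1780, mR=10/89; mL+mR=1/20 → advance +1; mR−mL=311/1780 → turn +1·90°
n=3: pose=(-2,7,W); sL=40/369, sR=40/433; mL=-6100/159777, mR=40/433; mL+mR=20/369 → advance +1; mR−mL=20860/159777 → turn +1·90°
n=4: pose=(-3,7,S); sL=20/173, sR=20/197; mL=-1490/34081, mR=20/197; mL+mR=10/173 → advance +1; mR−mL=4950/34081 → turn +1·90°

0 20/173 20/197 -1490/34081 20/197 -3 7 S
1 40/377 40/317 -8740/119509 40/317 -3 6 E
2 1/10 10/89 -111/1780 10/89 -2 6 N
3 40/369 40/433 -6100/159777 40/433 -2 7 W
4 20/173 20/197 -1490/34081 20/197 -3 7 S
final -3 6 E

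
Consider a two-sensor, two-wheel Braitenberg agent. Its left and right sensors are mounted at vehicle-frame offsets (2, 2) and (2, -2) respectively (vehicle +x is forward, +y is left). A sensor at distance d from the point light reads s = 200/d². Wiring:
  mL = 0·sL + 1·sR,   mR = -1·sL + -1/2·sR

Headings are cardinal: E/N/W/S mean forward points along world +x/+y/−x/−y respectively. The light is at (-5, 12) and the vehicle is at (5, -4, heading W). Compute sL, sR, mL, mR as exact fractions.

left sensor world pos  = (3, -6); dL² = 388
right sensor world pos = (3, -2); dR² = 260
sL = 200/388 = 50/97
sR = 200/260 = 10/13
mL = 0·sL + 1·sR = 10/13
mR = -1·sL + -1/2·sR = -1135/1261

50/97 10/13 10/13 -1135/1261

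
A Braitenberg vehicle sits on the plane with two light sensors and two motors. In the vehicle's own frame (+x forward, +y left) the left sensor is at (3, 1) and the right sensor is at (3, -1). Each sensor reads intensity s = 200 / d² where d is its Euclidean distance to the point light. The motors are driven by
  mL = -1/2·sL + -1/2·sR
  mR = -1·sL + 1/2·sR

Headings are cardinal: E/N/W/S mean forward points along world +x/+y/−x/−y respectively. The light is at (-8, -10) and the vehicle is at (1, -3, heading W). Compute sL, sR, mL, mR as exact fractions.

25/9 2 -43/18 -16/9

left sensor world pos  = (-2, -4); dL² = 72
right sensor world pos = (-2, -2); dR² = 100
sL = 200/72 = 25/9
sR = 200/100 = 2
mL = -1/2·sL + -1/2·sR = -43/18
mR = -1·sL + 1/2·sR = -16/9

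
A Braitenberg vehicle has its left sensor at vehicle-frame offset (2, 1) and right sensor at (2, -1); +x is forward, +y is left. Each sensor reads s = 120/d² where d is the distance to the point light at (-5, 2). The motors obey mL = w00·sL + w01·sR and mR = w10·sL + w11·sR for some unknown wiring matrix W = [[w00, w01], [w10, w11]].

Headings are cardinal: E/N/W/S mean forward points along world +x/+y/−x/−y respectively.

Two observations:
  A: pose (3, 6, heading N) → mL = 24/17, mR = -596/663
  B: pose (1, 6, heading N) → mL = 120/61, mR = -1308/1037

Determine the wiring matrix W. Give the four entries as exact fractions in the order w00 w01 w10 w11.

obs A: pose=(3,6,N) → sL=24/17, sR=40/39, mL=24/17, mR=-596/663
obs B: pose=(1,6,N) → sL=120/61, sR=24/17, mL=120/61, mR=-1308/1037
sensor matrix S = [[24/17, 40/39], [120/61, 24/17]]; det S = -5632/229177
solve [mL_A; mL_B] = S·[w00; w01] and [mR_A; mR_B] = S·[w10; w11]:
  w00 = 1, w01 = 0, w10 = -1, w11 = 1/2

1 0 -1 1/2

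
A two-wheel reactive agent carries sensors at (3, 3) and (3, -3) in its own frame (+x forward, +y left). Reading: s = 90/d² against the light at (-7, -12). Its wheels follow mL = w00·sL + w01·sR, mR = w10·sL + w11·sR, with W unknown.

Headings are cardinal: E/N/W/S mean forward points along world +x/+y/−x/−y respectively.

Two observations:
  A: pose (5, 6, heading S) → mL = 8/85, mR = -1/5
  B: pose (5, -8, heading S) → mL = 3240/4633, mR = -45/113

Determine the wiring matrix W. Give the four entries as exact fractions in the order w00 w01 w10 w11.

obs A: pose=(5,6,S) → sL=1/5, sR=5/17, mL=8/85, mR=-1/5
obs B: pose=(5,-8,S) → sL=45/113, sR=45/41, mL=3240/4633, mR=-45/113
sensor matrix S = [[1/5, 5/17], [45/113, 45/41]]; det S = 8064/78761
solve [mL_A; mL_B] = S·[w00; w01] and [mR_A; mR_B] = S·[w10; w11]:
  w00 = -1, w01 = 1, w10 = -1, w11 = 0

-1 1 -1 0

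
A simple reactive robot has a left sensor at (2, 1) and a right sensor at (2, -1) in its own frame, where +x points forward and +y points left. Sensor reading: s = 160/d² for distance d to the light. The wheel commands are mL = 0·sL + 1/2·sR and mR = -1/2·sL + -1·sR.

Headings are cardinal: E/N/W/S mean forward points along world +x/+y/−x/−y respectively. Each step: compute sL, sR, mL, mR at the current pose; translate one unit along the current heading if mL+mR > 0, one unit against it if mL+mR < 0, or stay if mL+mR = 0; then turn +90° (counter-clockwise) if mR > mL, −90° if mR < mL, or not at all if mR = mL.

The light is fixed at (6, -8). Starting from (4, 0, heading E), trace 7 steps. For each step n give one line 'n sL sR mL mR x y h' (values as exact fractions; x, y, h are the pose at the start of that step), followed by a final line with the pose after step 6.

n=0: pose=(4,0,E); sL=160/81, sR=160/49; mL=80/49, mR=-16880/3969; mL+mR=-10400/3969 → advance -1; mR−mL=-23360/3969 → turn -1·90°
n=1: pose=(3,0,S); sL=4, sR=40/13; mL=20/13, mR=-66/13; mL+mR=-46/13 → advance -1; mR−mL=-86/13 → turn -1·90°
n=2: pose=(3,1,W); sL=160/89, sR=32/25; mL=16/25, mR=-4848/2225; mL+mR=-3424/2225 → advance -1; mR−mL=-6272/2225 → turn -1·90°
n=3: pose=(4,1,N); sL=16/13, sR=80/61; mL=40/61, mR=-1528/793; mL+mR=-1008/793 → advance -1; mR−mL=-2048/793 → turn -1·90°
n=4: pose=(4,0,E); sL=160/81, sR=160/49; mL=80/49, mR=-16880/3969; mL+mR=-10400/3969 → advance -1; mR−mL=-23360/3969 → turn -1·90°
n=5: pose=(3,0,S); sL=4, sR=40/13; mL=20/13, mR=-66/13; mL+mR=-46/13 → advance -1; mR−mL=-86/13 → turn -1·90°
n=6: pose=(3,1,W); sL=160/89, sR=32/25; mL=16/25, mR=-4848/2225; mL+mR=-3424/2225 → advance -1; mR−mL=-6272/2225 → turn -1·90°

0 160/81 160/49 80/49 -16880/3969 4 0 E
1 4 40/13 20/13 -66/13 3 0 S
2 160/89 32/25 16/25 -4848/2225 3 1 W
3 16/13 80/61 40/61 -1528/793 4 1 N
4 160/81 160/49 80/49 -16880/3969 4 0 E
5 4 40/13 20/13 -66/13 3 0 S
6 160/89 32/25 16/25 -4848/2225 3 1 W
final 4 1 N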